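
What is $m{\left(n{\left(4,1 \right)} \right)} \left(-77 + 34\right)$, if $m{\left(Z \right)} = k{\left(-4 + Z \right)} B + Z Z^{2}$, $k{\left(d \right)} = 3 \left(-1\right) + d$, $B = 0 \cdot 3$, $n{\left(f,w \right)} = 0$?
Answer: $0$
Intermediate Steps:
$B = 0$
$k{\left(d \right)} = -3 + d$
$m{\left(Z \right)} = Z^{3}$ ($m{\left(Z \right)} = \left(-3 + \left(-4 + Z\right)\right) 0 + Z Z^{2} = \left(-7 + Z\right) 0 + Z^{3} = 0 + Z^{3} = Z^{3}$)
$m{\left(n{\left(4,1 \right)} \right)} \left(-77 + 34\right) = 0^{3} \left(-77 + 34\right) = 0 \left(-43\right) = 0$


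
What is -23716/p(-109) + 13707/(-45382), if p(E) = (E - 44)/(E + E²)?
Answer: 1407773368677/771494 ≈ 1.8247e+6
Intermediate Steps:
p(E) = (-44 + E)/(E + E²)
-23716/p(-109) + 13707/(-45382) = -23716*(-109*(1 - 109)/(-44 - 109)) + 13707/(-45382) = -23716/((-1/109*(-153)/(-108))) + 13707*(-1/45382) = -23716/((-1/109*(-1/108)*(-153))) - 13707/45382 = -23716/(-17/1308) - 13707/45382 = -23716*(-1308/17) - 13707/45382 = 31020528/17 - 13707/45382 = 1407773368677/771494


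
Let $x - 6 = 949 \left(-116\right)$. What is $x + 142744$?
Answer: $32666$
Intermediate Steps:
$x = -110078$ ($x = 6 + 949 \left(-116\right) = 6 - 110084 = -110078$)
$x + 142744 = -110078 + 142744 = 32666$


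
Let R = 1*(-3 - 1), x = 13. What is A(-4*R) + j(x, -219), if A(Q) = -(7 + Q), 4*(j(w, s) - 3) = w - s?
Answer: 38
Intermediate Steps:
R = -4 (R = 1*(-4) = -4)
j(w, s) = 3 - s/4 + w/4 (j(w, s) = 3 + (w - s)/4 = 3 + (-s/4 + w/4) = 3 - s/4 + w/4)
A(Q) = -7 - Q
A(-4*R) + j(x, -219) = (-7 - (-4)*(-4)) + (3 - ¼*(-219) + (¼)*13) = (-7 - 1*16) + (3 + 219/4 + 13/4) = (-7 - 16) + 61 = -23 + 61 = 38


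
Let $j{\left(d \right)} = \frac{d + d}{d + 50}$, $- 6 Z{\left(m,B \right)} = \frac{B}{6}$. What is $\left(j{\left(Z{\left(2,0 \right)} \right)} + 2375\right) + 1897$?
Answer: $4272$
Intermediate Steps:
$Z{\left(m,B \right)} = - \frac{B}{36}$ ($Z{\left(m,B \right)} = - \frac{B \frac{1}{6}}{6} = - \frac{\frac{1}{6} B}{6} = - \frac{B}{36}$)
$j{\left(d \right)} = \frac{2 d}{50 + d}$
$\left(j{\left(Z{\left(2,0 \right)} \right)} + 2375\right) + 1897 = \left(\frac{2 \left(\left(- \frac{1}{36}\right) 0\right)}{50 - 0} + 2375\right) + 1897 = \left(2 \cdot 0 \frac{1}{50 + 0} + 2375\right) + 1897 = \left(2 \cdot 0 \cdot \frac{1}{50} + 2375\right) + 1897 = \left(0 + 2375\right) + 1897 = 2375 + 1897 = 4272$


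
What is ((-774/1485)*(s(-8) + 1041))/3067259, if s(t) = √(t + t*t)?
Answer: -29842/168699245 - 172*√14/506097735 ≈ -0.00017817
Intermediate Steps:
s(t) = √(t + t²)
((-774/1485)*(s(-8) + 1041))/3067259 = ((-774/1485)*(√(-8*(1 - 8)) + 1041))/3067259 = ((-774*1/1485)*(√(-8*(-7)) + 1041))*(1/3067259) = -86*(√56 + 1041)/165*(1/3067259) = -86*(2*√14 + 1041)/165*(1/3067259) = -86*(1041 + 2*√14)/165*(1/3067259) = (-29842/55 - 172*√14/165)*(1/3067259) = -29842/168699245 - 172*√14/506097735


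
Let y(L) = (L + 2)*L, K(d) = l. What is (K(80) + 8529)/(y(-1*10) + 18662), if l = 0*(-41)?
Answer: 8529/18742 ≈ 0.45507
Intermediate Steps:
l = 0
K(d) = 0
y(L) = L*(2 + L) (y(L) = (2 + L)*L = L*(2 + L))
(K(80) + 8529)/(y(-1*10) + 18662) = (0 + 8529)/((-1*10)*(2 - 1*10) + 18662) = 8529/(-10*(2 - 10) + 18662) = 8529/(-10*(-8) + 18662) = 8529/(80 + 18662) = 8529/18742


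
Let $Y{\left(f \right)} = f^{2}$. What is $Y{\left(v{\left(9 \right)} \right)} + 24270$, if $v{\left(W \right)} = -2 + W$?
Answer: $24319$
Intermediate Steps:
$Y{\left(v{\left(9 \right)} \right)} + 24270 = \left(-2 + 9\right)^{2} + 24270 = 7^{2} + 24270 = 49 + 24270 = 24319$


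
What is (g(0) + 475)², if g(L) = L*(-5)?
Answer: 225625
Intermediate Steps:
g(L) = -5*L
(g(0) + 475)² = (-5*0 + 475)² = (0 + 475)² = 475² = 225625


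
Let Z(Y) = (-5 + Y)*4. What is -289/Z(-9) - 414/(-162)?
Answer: 3889/504 ≈ 7.7163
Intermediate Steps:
Z(Y) = -20 + 4*Y
-289/Z(-9) - 414/(-162) = -289/(-20 + 4*(-9)) - 414/(-162) = -289/(-20 - 36) - 414*(-1/162) = -289/(-56) + 23/9 = -289*(-1/56) + 23/9 = 289/56 + 23/9 = 3889/504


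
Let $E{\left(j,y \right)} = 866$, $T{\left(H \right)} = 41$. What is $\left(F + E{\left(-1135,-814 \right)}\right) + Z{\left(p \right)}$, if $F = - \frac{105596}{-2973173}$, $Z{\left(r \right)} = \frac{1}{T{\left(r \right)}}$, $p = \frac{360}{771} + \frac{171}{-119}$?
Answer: $\frac{105572783147}{121900093} \approx 866.06$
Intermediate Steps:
$p = - \frac{29667}{30583}$ ($p = 360 \cdot \frac{1}{771} + 171 \left(- \frac{1}{119}\right) = \frac{120}{257} - \frac{171}{119} = - \frac{29667}{30583} \approx -0.97005$)
$Z{\left(r \right)} = \frac{1}{41}$
$F = \frac{105596}{2973173}$ ($F = \left(-105596\right) \left(- \frac{1}{2973173}\right) = \frac{105596}{2973173} \approx 0.035516$)
$\left(F + E{\left(-1135,-814 \right)}\right) + Z{\left(p \right)} = \left(\frac{105596}{2973173} + 866\right) + \frac{1}{41} = \frac{2574873414}{2973173} + \frac{1}{41} = \frac{105572783147}{121900093}$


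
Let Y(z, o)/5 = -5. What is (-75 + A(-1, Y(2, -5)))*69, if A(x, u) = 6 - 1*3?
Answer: -4968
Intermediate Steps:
Y(z, o) = -25 (Y(z, o) = 5*(-5) = -25)
A(x, u) = 3 (A(x, u) = 6 - 3 = 3)
(-75 + A(-1, Y(2, -5)))*69 = (-75 + 3)*69 = -72*69 = -4968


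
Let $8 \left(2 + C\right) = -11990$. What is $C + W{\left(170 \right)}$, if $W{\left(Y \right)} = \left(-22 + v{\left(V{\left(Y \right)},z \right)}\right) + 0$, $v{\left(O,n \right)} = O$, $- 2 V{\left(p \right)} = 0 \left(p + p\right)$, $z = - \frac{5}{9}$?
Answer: $- \frac{6091}{4} \approx -1522.8$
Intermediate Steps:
$z = - \frac{5}{9}$ ($z = \left(-5\right) \frac{1}{9} = - \frac{5}{9} \approx -0.55556$)
$V{\left(p \right)} = 0$ ($V{\left(p \right)} = - \frac{0 \left(p + p\right)}{2} = - \frac{0 \cdot 2 p}{2} = \left(- \frac{1}{2}\right) 0 = 0$)
$C = - \frac{6003}{4}$ ($C = -2 + \frac{1}{8} \left(-11990\right) = -2 - \frac{5995}{4} = - \frac{6003}{4} \approx -1500.8$)
$W{\left(Y \right)} = -22$ ($W{\left(Y \right)} = \left(-22 + 0\right) + 0 = -22 + 0 = -22$)
$C + W{\left(170 \right)} = - \frac{6003}{4} - 22 = - \frac{6091}{4}$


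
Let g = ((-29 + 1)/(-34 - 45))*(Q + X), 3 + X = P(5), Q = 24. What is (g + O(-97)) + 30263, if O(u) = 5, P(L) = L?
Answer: 2391900/79 ≈ 30277.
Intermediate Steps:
X = 2 (X = -3 + 5 = 2)
g = 728/79 (g = ((-29 + 1)/(-34 - 45))*(24 + 2) = -28/(-79)*26 = -28*(-1/79)*26 = (28/79)*26 = 728/79 ≈ 9.2152)
(g + O(-97)) + 30263 = (728/79 + 5) + 30263 = 1123/79 + 30263 = 2391900/79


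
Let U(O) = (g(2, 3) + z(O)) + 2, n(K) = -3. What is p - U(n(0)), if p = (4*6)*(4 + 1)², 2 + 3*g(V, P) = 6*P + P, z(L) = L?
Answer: 1784/3 ≈ 594.67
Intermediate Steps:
g(V, P) = -⅔ + 7*P/3 (g(V, P) = -⅔ + (6*P + P)/3 = -⅔ + (7*P)/3 = -⅔ + 7*P/3)
U(O) = 25/3 + O (U(O) = ((-⅔ + (7/3)*3) + O) + 2 = ((-⅔ + 7) + O) + 2 = (19/3 + O) + 2 = 25/3 + O)
p = 600 (p = 24*5² = 24*25 = 600)
p - U(n(0)) = 600 - (25/3 - 3) = 600 - 1*16/3 = 600 - 16/3 = 1784/3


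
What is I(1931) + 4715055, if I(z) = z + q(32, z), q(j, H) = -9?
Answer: 4716977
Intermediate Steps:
I(z) = -9 + z (I(z) = z - 9 = -9 + z)
I(1931) + 4715055 = (-9 + 1931) + 4715055 = 1922 + 4715055 = 4716977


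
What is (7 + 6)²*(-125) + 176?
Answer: -20949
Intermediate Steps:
(7 + 6)²*(-125) + 176 = 13²*(-125) + 176 = 169*(-125) + 176 = -21125 + 176 = -20949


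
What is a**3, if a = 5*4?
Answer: 8000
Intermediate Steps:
a = 20
a**3 = 20**3 = 8000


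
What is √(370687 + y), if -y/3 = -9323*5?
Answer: 2*√127633 ≈ 714.52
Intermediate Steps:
y = 139845 (y = -(-27969)*5 = -3*(-46615) = 139845)
√(370687 + y) = √(370687 + 139845) = √510532 = 2*√127633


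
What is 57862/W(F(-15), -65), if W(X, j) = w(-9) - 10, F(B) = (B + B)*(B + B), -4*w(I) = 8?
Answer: -28931/6 ≈ -4821.8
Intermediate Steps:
w(I) = -2 (w(I) = -1/4*8 = -2)
F(B) = 4*B**2 (F(B) = (2*B)*(2*B) = 4*B**2)
W(X, j) = -12 (W(X, j) = -2 - 10 = -12)
57862/W(F(-15), -65) = 57862/(-12) = 57862*(-1/12) = -28931/6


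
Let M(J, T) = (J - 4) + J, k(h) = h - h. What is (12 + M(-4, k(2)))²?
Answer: 0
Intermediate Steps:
k(h) = 0
M(J, T) = -4 + 2*J (M(J, T) = (-4 + J) + J = -4 + 2*J)
(12 + M(-4, k(2)))² = (12 + (-4 + 2*(-4)))² = (12 + (-4 - 8))² = (12 - 12)² = 0² = 0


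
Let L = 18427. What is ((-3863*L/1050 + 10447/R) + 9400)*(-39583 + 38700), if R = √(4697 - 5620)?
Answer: 54139821383/1050 + 9224701*I*√923/923 ≈ 5.1562e+7 + 3.0363e+5*I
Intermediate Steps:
R = I*√923 (R = √(-923) = I*√923 ≈ 30.381*I)
((-3863*L/1050 + 10447/R) + 9400)*(-39583 + 38700) = ((-3863/(1050/18427) + 10447/((I*√923))) + 9400)*(-39583 + 38700) = ((-3863/(1050*(1/18427)) + 10447*(-I*√923/923)) + 9400)*(-883) = ((-3863/1050/18427 - 10447*I*√923/923) + 9400)*(-883) = ((-3863*18427/1050 - 10447*I*√923/923) + 9400)*(-883) = ((-71183501/1050 - 10447*I*√923/923) + 9400)*(-883) = (-61313501/1050 - 10447*I*√923/923)*(-883) = 54139821383/1050 + 9224701*I*√923/923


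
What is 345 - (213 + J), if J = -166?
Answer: 298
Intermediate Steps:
345 - (213 + J) = 345 - (213 - 166) = 345 - 1*47 = 345 - 47 = 298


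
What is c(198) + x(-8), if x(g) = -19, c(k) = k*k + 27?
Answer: 39212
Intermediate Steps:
c(k) = 27 + k² (c(k) = k² + 27 = 27 + k²)
c(198) + x(-8) = (27 + 198²) - 19 = (27 + 39204) - 19 = 39231 - 19 = 39212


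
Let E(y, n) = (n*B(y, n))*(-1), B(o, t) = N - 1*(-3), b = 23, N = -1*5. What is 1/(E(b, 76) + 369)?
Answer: 1/521 ≈ 0.0019194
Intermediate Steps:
N = -5
B(o, t) = -2 (B(o, t) = -5 - 1*(-3) = -5 + 3 = -2)
E(y, n) = 2*n (E(y, n) = (n*(-2))*(-1) = -2*n*(-1) = 2*n)
1/(E(b, 76) + 369) = 1/(2*76 + 369) = 1/(152 + 369) = 1/521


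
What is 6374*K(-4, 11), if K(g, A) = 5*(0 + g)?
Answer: -127480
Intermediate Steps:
K(g, A) = 5*g
6374*K(-4, 11) = 6374*(5*(-4)) = 6374*(-20) = -127480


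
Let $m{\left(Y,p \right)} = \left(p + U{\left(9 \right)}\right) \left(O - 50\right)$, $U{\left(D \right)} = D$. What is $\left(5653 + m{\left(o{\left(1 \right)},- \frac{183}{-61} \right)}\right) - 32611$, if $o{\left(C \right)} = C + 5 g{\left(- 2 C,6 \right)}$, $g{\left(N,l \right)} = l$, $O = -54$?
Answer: $-28206$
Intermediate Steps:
$o{\left(C \right)} = 30 + C$ ($o{\left(C \right)} = C + 5 \cdot 6 = C + 30 = 30 + C$)
$m{\left(Y,p \right)} = -936 - 104 p$ ($m{\left(Y,p \right)} = \left(p + 9\right) \left(-54 - 50\right) = \left(9 + p\right) \left(-104\right) = -936 - 104 p$)
$\left(5653 + m{\left(o{\left(1 \right)},- \frac{183}{-61} \right)}\right) - 32611 = \left(5653 - \left(936 + 104 \left(- \frac{183}{-61}\right)\right)\right) - 32611 = \left(5653 - \left(936 + 104 \left(\left(-183\right) \left(- \frac{1}{61}\right)\right)\right)\right) - 32611 = \left(5653 - 1248\right) - 32611 = 4405 - 32611 = -28206$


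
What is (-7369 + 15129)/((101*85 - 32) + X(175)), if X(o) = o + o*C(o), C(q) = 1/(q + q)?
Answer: 15520/17457 ≈ 0.88904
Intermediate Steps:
C(q) = 1/(2*q)
X(o) = ½ + o (X(o) = o + o*(1/(2*o)) = o + ½ = ½ + o)
(-7369 + 15129)/((101*85 - 32) + X(175)) = (-7369 + 15129)/((101*85 - 32) + (½ + 175)) = 7760/((8585 - 32) + 351/2) = 7760/(8553 + 351/2) = 7760/(17457/2) = 7760*(2/17457) = 15520/17457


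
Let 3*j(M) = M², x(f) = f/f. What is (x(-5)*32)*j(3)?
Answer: 96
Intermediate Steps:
x(f) = 1
j(M) = M²/3
(x(-5)*32)*j(3) = (1*32)*((⅓)*3²) = 32*((⅓)*9) = 32*3 = 96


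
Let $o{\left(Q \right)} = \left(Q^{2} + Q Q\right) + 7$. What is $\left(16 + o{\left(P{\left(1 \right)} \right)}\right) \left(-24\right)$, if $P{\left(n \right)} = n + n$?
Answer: $-744$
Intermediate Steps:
$P{\left(n \right)} = 2 n$
$o{\left(Q \right)} = 7 + 2 Q^{2}$ ($o{\left(Q \right)} = \left(Q^{2} + Q^{2}\right) + 7 = 2 Q^{2} + 7 = 7 + 2 Q^{2}$)
$\left(16 + o{\left(P{\left(1 \right)} \right)}\right) \left(-24\right) = \left(16 + \left(7 + 2 \left(2 \cdot 1\right)^{2}\right)\right) \left(-24\right) = \left(16 + \left(7 + 2 \cdot 2^{2}\right)\right) \left(-24\right) = \left(16 + \left(7 + 2 \cdot 4\right)\right) \left(-24\right) = \left(16 + \left(7 + 8\right)\right) \left(-24\right) = \left(16 + 15\right) \left(-24\right) = 31 \left(-24\right) = -744$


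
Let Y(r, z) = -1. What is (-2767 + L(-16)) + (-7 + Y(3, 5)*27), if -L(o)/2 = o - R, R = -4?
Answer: -2777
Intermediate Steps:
L(o) = -8 - 2*o (L(o) = -2*(o - 1*(-4)) = -2*(o + 4) = -2*(4 + o) = -8 - 2*o)
(-2767 + L(-16)) + (-7 + Y(3, 5)*27) = (-2767 + (-8 - 2*(-16))) + (-7 - 1*27) = (-2767 + (-8 + 32)) + (-7 - 27) = (-2767 + 24) - 34 = -2743 - 34 = -2777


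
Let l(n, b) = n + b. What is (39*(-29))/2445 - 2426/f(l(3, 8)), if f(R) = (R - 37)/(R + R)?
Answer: 21744189/10595 ≈ 2052.3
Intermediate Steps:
l(n, b) = b + n
f(R) = (-37 + R)/(2*R) (f(R) = (-37 + R)/((2*R)) = (-37 + R)*(1/(2*R)) = (-37 + R)/(2*R))
(39*(-29))/2445 - 2426/f(l(3, 8)) = (39*(-29))/2445 - 2426*2*(8 + 3)/(-37 + (8 + 3)) = -1131*1/2445 - 2426*22/(-37 + 11) = -377/815 - 2426/((½)*(1/11)*(-26)) = -377/815 - 2426/(-13/11) = -377/815 - 2426*(-11/13) = -377/815 + 26686/13 = 21744189/10595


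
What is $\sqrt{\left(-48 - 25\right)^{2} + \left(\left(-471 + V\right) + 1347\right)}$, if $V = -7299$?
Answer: $i \sqrt{1094} \approx 33.076 i$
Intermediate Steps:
$\sqrt{\left(-48 - 25\right)^{2} + \left(\left(-471 + V\right) + 1347\right)} = \sqrt{\left(-48 - 25\right)^{2} + \left(\left(-471 - 7299\right) + 1347\right)} = \sqrt{\left(-73\right)^{2} + \left(-7770 + 1347\right)} = \sqrt{5329 - 6423} = \sqrt{-1094} = i \sqrt{1094}$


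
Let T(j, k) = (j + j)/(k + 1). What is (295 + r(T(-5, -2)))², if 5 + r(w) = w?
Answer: 90000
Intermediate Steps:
T(j, k) = 2*j/(1 + k) (T(j, k) = (2*j)/(1 + k) = 2*j/(1 + k))
r(w) = -5 + w
(295 + r(T(-5, -2)))² = (295 + (-5 + 2*(-5)/(1 - 2)))² = (295 + (-5 + 2*(-5)/(-1)))² = (295 + (-5 + 2*(-5)*(-1)))² = (295 + (-5 + 10))² = (295 + 5)² = 300² = 90000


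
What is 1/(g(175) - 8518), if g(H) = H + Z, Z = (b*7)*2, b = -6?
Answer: -1/8427 ≈ -0.00011867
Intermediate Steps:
Z = -84 (Z = -6*7*2 = -42*2 = -84)
g(H) = -84 + H (g(H) = H - 84 = -84 + H)
1/(g(175) - 8518) = 1/((-84 + 175) - 8518) = 1/(91 - 8518) = 1/(-8427) = -1/8427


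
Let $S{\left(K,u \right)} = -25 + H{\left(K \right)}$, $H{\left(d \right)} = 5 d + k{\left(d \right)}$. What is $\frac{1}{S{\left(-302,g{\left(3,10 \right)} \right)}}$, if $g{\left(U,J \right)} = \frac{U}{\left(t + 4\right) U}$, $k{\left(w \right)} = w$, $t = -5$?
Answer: $- \frac{1}{1837} \approx -0.00054437$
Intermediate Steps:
$H{\left(d \right)} = 6 d$ ($H{\left(d \right)} = 5 d + d = 6 d$)
$g{\left(U,J \right)} = -1$ ($g{\left(U,J \right)} = \frac{U}{\left(-5 + 4\right) U} = \frac{U}{\left(-1\right) U} = U \left(- \frac{1}{U}\right) = -1$)
$S{\left(K,u \right)} = -25 + 6 K$
$\frac{1}{S{\left(-302,g{\left(3,10 \right)} \right)}} = \frac{1}{-25 + 6 \left(-302\right)} = \frac{1}{-25 - 1812} = \frac{1}{-1837} = - \frac{1}{1837}$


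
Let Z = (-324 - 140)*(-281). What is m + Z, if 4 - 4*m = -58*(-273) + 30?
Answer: 126419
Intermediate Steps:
Z = 130384 (Z = -464*(-281) = 130384)
m = -3965 (m = 1 - (-58*(-273) + 30)/4 = 1 - (15834 + 30)/4 = 1 - 1/4*15864 = 1 - 3966 = -3965)
m + Z = -3965 + 130384 = 126419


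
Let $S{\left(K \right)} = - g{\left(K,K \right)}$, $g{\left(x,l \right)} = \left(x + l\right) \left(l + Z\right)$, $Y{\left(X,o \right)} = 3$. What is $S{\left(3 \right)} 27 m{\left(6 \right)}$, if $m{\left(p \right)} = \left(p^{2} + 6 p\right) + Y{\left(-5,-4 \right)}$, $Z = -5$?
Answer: $24300$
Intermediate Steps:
$g{\left(x,l \right)} = \left(-5 + l\right) \left(l + x\right)$ ($g{\left(x,l \right)} = \left(x + l\right) \left(l - 5\right) = \left(l + x\right) \left(-5 + l\right) = \left(-5 + l\right) \left(l + x\right)$)
$m{\left(p \right)} = 3 + p^{2} + 6 p$ ($m{\left(p \right)} = \left(p^{2} + 6 p\right) + 3 = 3 + p^{2} + 6 p$)
$S{\left(K \right)} = - 2 K^{2} + 10 K$ ($S{\left(K \right)} = - (K^{2} - 5 K - 5 K + K K) = - (K^{2} - 5 K - 5 K + K^{2}) = - (- 10 K + 2 K^{2}) = - 2 K^{2} + 10 K$)
$S{\left(3 \right)} 27 m{\left(6 \right)} = 2 \cdot 3 \left(5 - 3\right) 27 \left(3 + 6^{2} + 6 \cdot 6\right) = 2 \cdot 3 \left(5 - 3\right) 27 \left(3 + 36 + 36\right) = 2 \cdot 3 \cdot 2 \cdot 27 \cdot 75 = 12 \cdot 27 \cdot 75 = 324 \cdot 75 = 24300$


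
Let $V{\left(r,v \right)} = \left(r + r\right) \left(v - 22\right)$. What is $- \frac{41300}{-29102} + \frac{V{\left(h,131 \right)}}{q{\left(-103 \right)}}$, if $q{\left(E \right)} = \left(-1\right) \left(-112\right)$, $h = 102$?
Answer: $\frac{81467209}{407428} \approx 199.95$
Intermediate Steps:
$q{\left(E \right)} = 112$
$V{\left(r,v \right)} = 2 r \left(-22 + v\right)$
$- \frac{41300}{-29102} + \frac{V{\left(h,131 \right)}}{q{\left(-103 \right)}} = - \frac{41300}{-29102} + \frac{2 \cdot 102 \left(-22 + 131\right)}{112} = \left(-41300\right) \left(- \frac{1}{29102}\right) + 2 \cdot 102 \cdot 109 \cdot \frac{1}{112} = \frac{20650}{14551} + 22236 \cdot \frac{1}{112} = \frac{20650}{14551} + \frac{5559}{28} = \frac{81467209}{407428}$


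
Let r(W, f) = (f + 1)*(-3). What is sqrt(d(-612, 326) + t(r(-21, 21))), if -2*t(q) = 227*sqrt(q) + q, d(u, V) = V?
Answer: sqrt(1436 - 454*I*sqrt(66))/2 ≈ 25.966 - 17.755*I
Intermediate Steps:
r(W, f) = -3 - 3*f (r(W, f) = (1 + f)*(-3) = -3 - 3*f)
t(q) = -227*sqrt(q)/2 - q/2 (t(q) = -(227*sqrt(q) + q)/2 = -(q + 227*sqrt(q))/2 = -227*sqrt(q)/2 - q/2)
sqrt(d(-612, 326) + t(r(-21, 21))) = sqrt(326 + (-227*sqrt(-3 - 3*21)/2 - (-3 - 3*21)/2)) = sqrt(326 + (-227*sqrt(-3 - 63)/2 - (-3 - 63)/2)) = sqrt(326 + (-227*I*sqrt(66)/2 - 1/2*(-66))) = sqrt(326 + (-227*I*sqrt(66)/2 + 33)) = sqrt(326 + (33 - 227*I*sqrt(66)/2)) = sqrt(359 - 227*I*sqrt(66)/2)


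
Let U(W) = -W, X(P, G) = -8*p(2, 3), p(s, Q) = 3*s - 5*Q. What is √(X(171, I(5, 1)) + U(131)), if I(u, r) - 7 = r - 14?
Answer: I*√59 ≈ 7.6811*I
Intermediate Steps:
p(s, Q) = -5*Q + 3*s
I(u, r) = -7 + r (I(u, r) = 7 + (r - 14) = 7 + (-14 + r) = -7 + r)
X(P, G) = 72 (X(P, G) = -8*(-5*3 + 3*2) = -8*(-15 + 6) = -8*(-9) = 72)
√(X(171, I(5, 1)) + U(131)) = √(72 - 1*131) = √(72 - 131) = √(-59) = I*√59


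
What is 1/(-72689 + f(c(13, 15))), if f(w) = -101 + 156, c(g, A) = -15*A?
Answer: -1/72634 ≈ -1.3768e-5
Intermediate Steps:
f(w) = 55
1/(-72689 + f(c(13, 15))) = 1/(-72689 + 55) = 1/(-72634) = -1/72634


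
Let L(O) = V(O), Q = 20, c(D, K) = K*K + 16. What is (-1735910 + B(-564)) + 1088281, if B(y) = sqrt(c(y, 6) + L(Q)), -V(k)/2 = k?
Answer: -647629 + 2*sqrt(3) ≈ -6.4763e+5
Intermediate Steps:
c(D, K) = 16 + K**2 (c(D, K) = K**2 + 16 = 16 + K**2)
V(k) = -2*k
L(O) = -2*O
B(y) = 2*sqrt(3) (B(y) = sqrt((16 + 6**2) - 2*20) = sqrt((16 + 36) - 40) = sqrt(52 - 40) = sqrt(12) = 2*sqrt(3))
(-1735910 + B(-564)) + 1088281 = (-1735910 + 2*sqrt(3)) + 1088281 = -647629 + 2*sqrt(3)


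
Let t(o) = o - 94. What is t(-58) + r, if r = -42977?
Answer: -43129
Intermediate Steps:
t(o) = -94 + o
t(-58) + r = (-94 - 58) - 42977 = -152 - 42977 = -43129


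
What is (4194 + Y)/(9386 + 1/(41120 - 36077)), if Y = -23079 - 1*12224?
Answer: -156882687/47333599 ≈ -3.3144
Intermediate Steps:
Y = -35303 (Y = -23079 - 12224 = -35303)
(4194 + Y)/(9386 + 1/(41120 - 36077)) = (4194 - 35303)/(9386 + 1/(41120 - 36077)) = -31109/(9386 + 1/5043) = -31109/47333599/5043 = -31109*5043/47333599 = -156882687/47333599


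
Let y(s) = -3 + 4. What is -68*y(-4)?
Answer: -68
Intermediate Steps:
y(s) = 1
-68*y(-4) = -68*1 = -68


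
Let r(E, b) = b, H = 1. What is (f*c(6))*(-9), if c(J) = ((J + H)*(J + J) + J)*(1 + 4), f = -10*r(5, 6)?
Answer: 243000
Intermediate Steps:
f = -60 (f = -10*6 = -60)
c(J) = 5*J + 10*J*(1 + J) (c(J) = ((J + 1)*(J + J) + J)*(1 + 4) = ((1 + J)*(2*J) + J)*5 = (2*J*(1 + J) + J)*5 = (J + 2*J*(1 + J))*5 = 5*J + 10*J*(1 + J))
(f*c(6))*(-9) = -300*6*(3 + 2*6)*(-9) = -300*6*(3 + 12)*(-9) = -300*6*15*(-9) = -60*450*(-9) = -27000*(-9) = 243000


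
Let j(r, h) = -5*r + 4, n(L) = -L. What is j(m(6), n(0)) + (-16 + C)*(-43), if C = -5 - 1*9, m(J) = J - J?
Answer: 1294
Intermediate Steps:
m(J) = 0
C = -14 (C = -5 - 9 = -14)
j(r, h) = 4 - 5*r
j(m(6), n(0)) + (-16 + C)*(-43) = (4 - 5*0) + (-16 - 14)*(-43) = (4 + 0) - 30*(-43) = 4 + 1290 = 1294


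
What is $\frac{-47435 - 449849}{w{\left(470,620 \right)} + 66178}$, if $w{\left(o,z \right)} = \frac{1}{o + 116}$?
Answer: $- \frac{291408424}{38780309} \approx -7.5143$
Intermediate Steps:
$w{\left(o,z \right)} = \frac{1}{116 + o}$
$\frac{-47435 - 449849}{w{\left(470,620 \right)} + 66178} = \frac{-47435 - 449849}{\frac{1}{116 + 470} + 66178} = - \frac{497284}{\frac{1}{586} + 66178} = - \frac{497284}{\frac{38780309}{586}} = \left(-497284\right) \frac{586}{38780309} = - \frac{291408424}{38780309}$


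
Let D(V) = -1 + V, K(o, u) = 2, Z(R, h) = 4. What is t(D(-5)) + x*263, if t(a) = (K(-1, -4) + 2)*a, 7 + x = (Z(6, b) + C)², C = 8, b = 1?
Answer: 36007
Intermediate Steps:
x = 137 (x = -7 + (4 + 8)² = -7 + 12² = -7 + 144 = 137)
t(a) = 4*a (t(a) = (2 + 2)*a = 4*a)
t(D(-5)) + x*263 = 4*(-1 - 5) + 137*263 = 4*(-6) + 36031 = -24 + 36031 = 36007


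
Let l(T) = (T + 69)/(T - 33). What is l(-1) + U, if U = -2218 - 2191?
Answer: -4411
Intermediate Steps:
U = -4409
l(T) = (69 + T)/(-33 + T)
l(-1) + U = (69 - 1)/(-33 - 1) - 4409 = 68/(-34) - 4409 = -1/34*68 - 4409 = -2 - 4409 = -4411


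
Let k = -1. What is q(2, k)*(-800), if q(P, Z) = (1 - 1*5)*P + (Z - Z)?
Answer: 6400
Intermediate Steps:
q(P, Z) = -4*P (q(P, Z) = (1 - 5)*P + 0 = -4*P + 0 = -4*P)
q(2, k)*(-800) = -4*2*(-800) = -8*(-800) = 6400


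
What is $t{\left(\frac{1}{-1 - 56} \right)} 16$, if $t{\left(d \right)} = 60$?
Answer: $960$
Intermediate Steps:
$t{\left(\frac{1}{-1 - 56} \right)} 16 = 60 \cdot 16 = 960$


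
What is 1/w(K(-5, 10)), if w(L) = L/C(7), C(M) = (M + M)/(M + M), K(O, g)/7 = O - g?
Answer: -1/105 ≈ -0.0095238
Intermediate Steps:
K(O, g) = -7*g + 7*O (K(O, g) = 7*(O - g) = -7*g + 7*O)
C(M) = 1 (C(M) = (2*M)/((2*M)) = (2*M)*(1/(2*M)) = 1)
w(L) = L (w(L) = L/1 = L*1 = L)
1/w(K(-5, 10)) = 1/(-7*10 + 7*(-5)) = 1/(-70 - 35) = 1/(-105) = -1/105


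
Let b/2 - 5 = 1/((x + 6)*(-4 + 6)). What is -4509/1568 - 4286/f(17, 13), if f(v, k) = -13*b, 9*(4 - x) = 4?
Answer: 527020355/17713696 ≈ 29.752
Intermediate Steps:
x = 32/9 (x = 4 - ⅑*4 = 4 - 4/9 = 32/9 ≈ 3.5556)
b = 869/86 (b = 10 + 2/(((32/9 + 6)*(-4 + 6))) = 10 + 2/(((86/9)*2)) = 10 + 2/(172/9) = 10 + 2*(9/172) = 10 + 9/86 = 869/86 ≈ 10.105)
f(v, k) = -11297/86 (f(v, k) = -13*869/86 = -11297/86)
-4509/1568 - 4286/f(17, 13) = -4509/1568 - 4286/(-11297/86) = -4509*1/1568 - 4286*(-86/11297) = -4509/1568 + 368596/11297 = 527020355/17713696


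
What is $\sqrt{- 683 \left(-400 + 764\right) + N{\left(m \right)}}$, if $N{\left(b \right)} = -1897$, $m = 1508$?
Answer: $i \sqrt{250509} \approx 500.51 i$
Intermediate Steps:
$\sqrt{- 683 \left(-400 + 764\right) + N{\left(m \right)}} = \sqrt{- 683 \left(-400 + 764\right) - 1897} = \sqrt{\left(-683\right) 364 - 1897} = \sqrt{-248612 - 1897} = \sqrt{-250509} = i \sqrt{250509}$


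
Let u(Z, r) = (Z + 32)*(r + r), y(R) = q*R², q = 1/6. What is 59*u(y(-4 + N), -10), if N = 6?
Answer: -115640/3 ≈ -38547.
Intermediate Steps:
q = ⅙ (q = 1*(⅙) = ⅙ ≈ 0.16667)
y(R) = R²/6
u(Z, r) = 2*r*(32 + Z) (u(Z, r) = (32 + Z)*(2*r) = 2*r*(32 + Z))
59*u(y(-4 + N), -10) = 59*(2*(-10)*(32 + (-4 + 6)²/6)) = 59*(2*(-10)*(32 + (⅙)*2²)) = 59*(2*(-10)*(32 + (⅙)*4)) = 59*(2*(-10)*(32 + ⅔)) = 59*(2*(-10)*(98/3)) = 59*(-1960/3) = -115640/3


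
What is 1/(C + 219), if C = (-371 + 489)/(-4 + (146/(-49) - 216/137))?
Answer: 28719/5893394 ≈ 0.0048731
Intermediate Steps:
C = -396067/28719 (C = 118/(-4 + (146*(-1/49) - 216*1/137)) = 118/(-4 + (-146/49 - 216/137)) = 118/(-4 - 30586/6713) = 118/(-57438/6713) = 118*(-6713/57438) = -396067/28719 ≈ -13.791)
1/(C + 219) = 1/(-396067/28719 + 219) = 1/(5893394/28719) = 28719/5893394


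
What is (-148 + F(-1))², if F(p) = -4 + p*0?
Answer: 23104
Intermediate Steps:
F(p) = -4 (F(p) = -4 + 0 = -4)
(-148 + F(-1))² = (-148 - 4)² = (-152)² = 23104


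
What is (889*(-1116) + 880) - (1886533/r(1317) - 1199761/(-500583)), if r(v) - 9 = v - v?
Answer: -1803392067952/1501749 ≈ -1.2009e+6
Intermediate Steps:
r(v) = 9 (r(v) = 9 + (v - v) = 9 + 0 = 9)
(889*(-1116) + 880) - (1886533/r(1317) - 1199761/(-500583)) = (889*(-1116) + 880) - (1886533/9 - 1199761/(-500583)) = (-992124 + 880) - (1886533*(⅑) - 1199761*(-1/500583)) = -991244 - (1886533/9 + 1199761/500583) = -991244 - 1*314792382196/1501749 = -991244 - 314792382196/1501749 = -1803392067952/1501749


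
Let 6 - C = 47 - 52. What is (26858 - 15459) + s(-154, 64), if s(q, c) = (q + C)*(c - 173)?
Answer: 26986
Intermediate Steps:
C = 11 (C = 6 - (47 - 52) = 6 - 1*(-5) = 6 + 5 = 11)
s(q, c) = (-173 + c)*(11 + q) (s(q, c) = (q + 11)*(c - 173) = (11 + q)*(-173 + c) = (-173 + c)*(11 + q))
(26858 - 15459) + s(-154, 64) = (26858 - 15459) + (-1903 - 173*(-154) + 11*64 + 64*(-154)) = 11399 + (-1903 + 26642 + 704 - 9856) = 11399 + 15587 = 26986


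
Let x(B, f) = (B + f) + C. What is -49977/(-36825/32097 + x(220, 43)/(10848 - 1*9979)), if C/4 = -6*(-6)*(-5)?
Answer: 464657709087/15556418 ≈ 29869.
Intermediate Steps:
C = -720 (C = 4*(-6*(-6)*(-5)) = 4*(36*(-5)) = 4*(-180) = -720)
x(B, f) = -720 + B + f (x(B, f) = (B + f) - 720 = -720 + B + f)
-49977/(-36825/32097 + x(220, 43)/(10848 - 1*9979)) = -49977/(-36825/32097 + (-720 + 220 + 43)/(10848 - 1*9979)) = -49977/(-36825*1/32097 - 457/(10848 - 9979)) = -49977/(-12275/10699 - 457/869) = -49977/(-15556418/9297431) = -49977*(-9297431/15556418) = 464657709087/15556418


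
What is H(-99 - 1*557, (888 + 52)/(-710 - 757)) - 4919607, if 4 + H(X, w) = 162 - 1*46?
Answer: -4919495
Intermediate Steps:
H(X, w) = 112 (H(X, w) = -4 + (162 - 1*46) = -4 + (162 - 46) = -4 + 116 = 112)
H(-99 - 1*557, (888 + 52)/(-710 - 757)) - 4919607 = 112 - 4919607 = -4919495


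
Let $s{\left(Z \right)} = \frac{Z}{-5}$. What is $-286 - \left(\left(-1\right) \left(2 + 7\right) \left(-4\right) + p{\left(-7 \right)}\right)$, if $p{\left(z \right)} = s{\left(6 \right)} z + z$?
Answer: $- \frac{1617}{5} \approx -323.4$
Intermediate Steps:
$s{\left(Z \right)} = - \frac{Z}{5}$ ($s{\left(Z \right)} = Z \left(- \frac{1}{5}\right) = - \frac{Z}{5}$)
$p{\left(z \right)} = - \frac{z}{5}$ ($p{\left(z \right)} = \left(- \frac{1}{5}\right) 6 z + z = - \frac{6 z}{5} + z = - \frac{z}{5}$)
$-286 - \left(\left(-1\right) \left(2 + 7\right) \left(-4\right) + p{\left(-7 \right)}\right) = -286 + \left(\left(2 + 7\right) \left(-4\right) - \left(- \frac{1}{5}\right) \left(-7\right)\right) = -286 + \left(9 \left(-4\right) - \frac{7}{5}\right) = -286 - \frac{187}{5} = - \frac{1617}{5}$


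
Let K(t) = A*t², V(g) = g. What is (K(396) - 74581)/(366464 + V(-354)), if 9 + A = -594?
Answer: -94634629/366110 ≈ -258.49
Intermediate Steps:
A = -603 (A = -9 - 594 = -603)
K(t) = -603*t²
(K(396) - 74581)/(366464 + V(-354)) = (-603*396² - 74581)/(366464 - 354) = (-603*156816 - 74581)/366110 = (-94560048 - 74581)*(1/366110) = -94634629*1/366110 = -94634629/366110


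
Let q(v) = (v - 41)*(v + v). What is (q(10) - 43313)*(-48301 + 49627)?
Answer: -58255158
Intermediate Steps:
q(v) = 2*v*(-41 + v) (q(v) = (-41 + v)*(2*v) = 2*v*(-41 + v))
(q(10) - 43313)*(-48301 + 49627) = (2*10*(-41 + 10) - 43313)*(-48301 + 49627) = (2*10*(-31) - 43313)*1326 = (-620 - 43313)*1326 = -43933*1326 = -58255158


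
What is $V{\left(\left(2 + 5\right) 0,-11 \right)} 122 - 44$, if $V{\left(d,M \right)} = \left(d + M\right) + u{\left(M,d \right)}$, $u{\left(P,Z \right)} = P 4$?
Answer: $-6754$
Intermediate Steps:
$u{\left(P,Z \right)} = 4 P$
$V{\left(d,M \right)} = d + 5 M$ ($V{\left(d,M \right)} = \left(d + M\right) + 4 M = \left(M + d\right) + 4 M = d + 5 M$)
$V{\left(\left(2 + 5\right) 0,-11 \right)} 122 - 44 = \left(\left(2 + 5\right) 0 + 5 \left(-11\right)\right) 122 - 44 = \left(7 \cdot 0 - 55\right) 122 - 44 = \left(0 - 55\right) 122 - 44 = \left(-55\right) 122 - 44 = -6710 - 44 = -6754$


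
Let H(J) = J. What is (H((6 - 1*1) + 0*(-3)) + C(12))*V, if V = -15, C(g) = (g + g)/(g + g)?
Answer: -90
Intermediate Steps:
C(g) = 1 (C(g) = (2*g)/((2*g)) = (2*g)*(1/(2*g)) = 1)
(H((6 - 1*1) + 0*(-3)) + C(12))*V = (((6 - 1*1) + 0*(-3)) + 1)*(-15) = (((6 - 1) + 0) + 1)*(-15) = ((5 + 0) + 1)*(-15) = (5 + 1)*(-15) = 6*(-15) = -90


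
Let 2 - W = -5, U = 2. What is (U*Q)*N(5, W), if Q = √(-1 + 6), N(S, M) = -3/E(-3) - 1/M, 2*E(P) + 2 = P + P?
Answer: 17*√5/14 ≈ 2.7152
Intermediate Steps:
W = 7 (W = 2 - 1*(-5) = 2 + 5 = 7)
E(P) = -1 + P (E(P) = -1 + (P + P)/2 = -1 + (2*P)/2 = -1 + P)
N(S, M) = ¾ - 1/M (N(S, M) = -3/(-1 - 3) - 1/M = -3/(-4) - 1/M = -3*(-¼) - 1/M = ¾ - 1/M)
Q = √5 ≈ 2.2361
(U*Q)*N(5, W) = (2*√5)*(¾ - 1/7) = (2*√5)*(¾ - 1*⅐) = (2*√5)*(¾ - ⅐) = (2*√5)*(17/28) = 17*√5/14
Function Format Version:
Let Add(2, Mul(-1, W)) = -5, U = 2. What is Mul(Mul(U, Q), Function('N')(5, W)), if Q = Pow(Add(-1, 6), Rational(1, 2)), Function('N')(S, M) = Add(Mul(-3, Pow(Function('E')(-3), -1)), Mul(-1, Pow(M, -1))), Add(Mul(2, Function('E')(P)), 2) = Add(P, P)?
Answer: Mul(Rational(17, 14), Pow(5, Rational(1, 2))) ≈ 2.7152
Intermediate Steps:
W = 7 (W = Add(2, Mul(-1, -5)) = Add(2, 5) = 7)
Function('E')(P) = Add(-1, P) (Function('E')(P) = Add(-1, Mul(Rational(1, 2), Add(P, P))) = Add(-1, Mul(Rational(1, 2), Mul(2, P))) = Add(-1, P))
Function('N')(S, M) = Add(Rational(3, 4), Mul(-1, Pow(M, -1))) (Function('N')(S, M) = Add(Mul(-3, Pow(Add(-1, -3), -1)), Mul(-1, Pow(M, -1))) = Add(Mul(-3, Pow(-4, -1)), Mul(-1, Pow(M, -1))) = Add(Mul(-3, Rational(-1, 4)), Mul(-1, Pow(M, -1))) = Add(Rational(3, 4), Mul(-1, Pow(M, -1))))
Q = Pow(5, Rational(1, 2)) ≈ 2.2361
Mul(Mul(U, Q), Function('N')(5, W)) = Mul(Mul(2, Pow(5, Rational(1, 2))), Add(Rational(3, 4), Mul(-1, Pow(7, -1)))) = Mul(Mul(2, Pow(5, Rational(1, 2))), Add(Rational(3, 4), Mul(-1, Rational(1, 7)))) = Mul(Mul(2, Pow(5, Rational(1, 2))), Add(Rational(3, 4), Rational(-1, 7))) = Mul(Mul(2, Pow(5, Rational(1, 2))), Rational(17, 28)) = Mul(Rational(17, 14), Pow(5, Rational(1, 2)))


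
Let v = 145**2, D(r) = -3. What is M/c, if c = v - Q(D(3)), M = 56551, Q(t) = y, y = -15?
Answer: 56551/21040 ≈ 2.6878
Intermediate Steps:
v = 21025
Q(t) = -15
c = 21040 (c = 21025 - 1*(-15) = 21025 + 15 = 21040)
M/c = 56551/21040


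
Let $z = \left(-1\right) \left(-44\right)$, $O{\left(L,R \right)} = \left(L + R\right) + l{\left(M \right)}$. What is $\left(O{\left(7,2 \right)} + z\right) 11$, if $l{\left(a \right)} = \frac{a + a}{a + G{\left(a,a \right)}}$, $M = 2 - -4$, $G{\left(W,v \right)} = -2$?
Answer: $616$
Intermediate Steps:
$M = 6$ ($M = 2 + 4 = 6$)
$l{\left(a \right)} = \frac{2 a}{-2 + a}$ ($l{\left(a \right)} = \frac{a + a}{a - 2} = \frac{2 a}{-2 + a}$)
$O{\left(L,R \right)} = 3 + L + R$ ($O{\left(L,R \right)} = \left(L + R\right) + 2 \cdot 6 \frac{1}{-2 + 6} = \left(L + R\right) + 2 \cdot 6 \cdot \frac{1}{4} = \left(L + R\right) + 3 = 3 + L + R$)
$z = 44$
$\left(O{\left(7,2 \right)} + z\right) 11 = \left(\left(3 + 7 + 2\right) + 44\right) 11 = \left(12 + 44\right) 11 = 56 \cdot 11 = 616$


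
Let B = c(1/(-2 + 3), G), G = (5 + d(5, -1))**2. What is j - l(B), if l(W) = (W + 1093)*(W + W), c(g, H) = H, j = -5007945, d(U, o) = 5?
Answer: -5246545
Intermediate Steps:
G = 100 (G = (5 + 5)**2 = 10**2 = 100)
B = 100
l(W) = 2*W*(1093 + W) (l(W) = (1093 + W)*(2*W) = 2*W*(1093 + W))
j - l(B) = -5007945 - 2*100*(1093 + 100) = -5007945 - 2*100*1193 = -5007945 - 1*238600 = -5007945 - 238600 = -5246545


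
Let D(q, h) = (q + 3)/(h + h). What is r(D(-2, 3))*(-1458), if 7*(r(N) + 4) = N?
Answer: 40581/7 ≈ 5797.3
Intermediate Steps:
D(q, h) = (3 + q)/(2*h) (D(q, h) = (3 + q)/((2*h)) = (3 + q)*(1/(2*h)) = (3 + q)/(2*h))
r(N) = -4 + N/7
r(D(-2, 3))*(-1458) = (-4 + ((1/2)*(3 - 2)/3)/7)*(-1458) = (-4 + ((1/2)*(1/3)*1)/7)*(-1458) = (-4 + (1/7)*(1/6))*(-1458) = (-4 + 1/42)*(-1458) = -167/42*(-1458) = 40581/7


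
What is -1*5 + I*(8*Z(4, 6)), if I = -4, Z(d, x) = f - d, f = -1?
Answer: 155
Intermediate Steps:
Z(d, x) = -1 - d
-1*5 + I*(8*Z(4, 6)) = -1*5 - 32*(-1 - 1*4) = -5 - 32*(-1 - 4) = -5 - 32*(-5) = -5 - 4*(-40) = -5 + 160 = 155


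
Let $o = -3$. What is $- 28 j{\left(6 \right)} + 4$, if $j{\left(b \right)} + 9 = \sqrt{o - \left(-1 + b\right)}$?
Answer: $256 - 56 i \sqrt{2} \approx 256.0 - 79.196 i$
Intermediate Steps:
$j{\left(b \right)} = -9 + \sqrt{-2 - b}$ ($j{\left(b \right)} = -9 + \sqrt{-3 - \left(-1 + b\right)} = -9 + \sqrt{-2 - b}$)
$- 28 j{\left(6 \right)} + 4 = - 28 \left(-9 + \sqrt{-2 - 6}\right) + 4 = - 28 \left(-9 + \sqrt{-8}\right) + 4 = - 28 \left(-9 + 2 i \sqrt{2}\right) + 4 = \left(252 - 56 i \sqrt{2}\right) + 4 = 256 - 56 i \sqrt{2}$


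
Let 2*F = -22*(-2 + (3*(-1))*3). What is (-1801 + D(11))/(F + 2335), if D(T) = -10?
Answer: -1811/2456 ≈ -0.73738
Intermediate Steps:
F = 121 (F = (-22*(-2 + (3*(-1))*3))/2 = (-22*(-2 - 3*3))/2 = (-22*(-2 - 9))/2 = (-22*(-11))/2 = (1/2)*242 = 121)
(-1801 + D(11))/(F + 2335) = (-1801 - 10)/(121 + 2335) = -1811/2456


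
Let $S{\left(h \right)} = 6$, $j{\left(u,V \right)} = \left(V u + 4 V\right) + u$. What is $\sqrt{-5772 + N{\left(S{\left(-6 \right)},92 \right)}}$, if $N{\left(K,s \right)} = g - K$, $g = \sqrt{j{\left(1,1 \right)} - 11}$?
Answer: $\sqrt{-5778 + i \sqrt{5}} \approx 0.015 + 76.013 i$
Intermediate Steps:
$j{\left(u,V \right)} = u + 4 V + V u$ ($j{\left(u,V \right)} = \left(4 V + V u\right) + u = u + 4 V + V u$)
$g = i \sqrt{5}$ ($g = \sqrt{\left(1 + 4 \cdot 1 + 1 \cdot 1\right) - 11} = \sqrt{\left(1 + 4 + 1\right) - 11} = \sqrt{6 - 11} = \sqrt{-5} = i \sqrt{5} \approx 2.2361 i$)
$N{\left(K,s \right)} = - K + i \sqrt{5}$ ($N{\left(K,s \right)} = i \sqrt{5} - K = - K + i \sqrt{5}$)
$\sqrt{-5772 + N{\left(S{\left(-6 \right)},92 \right)}} = \sqrt{-5772 + \left(\left(-1\right) 6 + i \sqrt{5}\right)} = \sqrt{-5772 - \left(6 - i \sqrt{5}\right)} = \sqrt{-5778 + i \sqrt{5}}$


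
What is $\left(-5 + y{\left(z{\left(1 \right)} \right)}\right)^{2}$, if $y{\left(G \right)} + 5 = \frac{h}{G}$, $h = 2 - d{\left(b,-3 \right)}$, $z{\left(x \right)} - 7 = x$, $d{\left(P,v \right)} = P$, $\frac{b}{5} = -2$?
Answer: $\frac{289}{4} \approx 72.25$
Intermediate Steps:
$b = -10$ ($b = 5 \left(-2\right) = -10$)
$z{\left(x \right)} = 7 + x$
$h = 12$ ($h = 2 - -10 = 2 + 10 = 12$)
$y{\left(G \right)} = -5 + \frac{12}{G}$
$\left(-5 + y{\left(z{\left(1 \right)} \right)}\right)^{2} = \left(-5 - \left(5 - \frac{12}{7 + 1}\right)\right)^{2} = \left(-5 - \left(5 - \frac{12}{8}\right)\right)^{2} = \left(-5 + \left(-5 + 12 \cdot \frac{1}{8}\right)\right)^{2} = \left(-5 + \left(-5 + \frac{3}{2}\right)\right)^{2} = \left(-5 - \frac{7}{2}\right)^{2} = \left(- \frac{17}{2}\right)^{2} = \frac{289}{4}$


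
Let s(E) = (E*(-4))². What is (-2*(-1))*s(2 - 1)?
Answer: 32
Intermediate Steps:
s(E) = 16*E² (s(E) = (-4*E)² = 16*E²)
(-2*(-1))*s(2 - 1) = (-2*(-1))*(16*(2 - 1)²) = 2*(16*1²) = 2*(16*1) = 2*16 = 32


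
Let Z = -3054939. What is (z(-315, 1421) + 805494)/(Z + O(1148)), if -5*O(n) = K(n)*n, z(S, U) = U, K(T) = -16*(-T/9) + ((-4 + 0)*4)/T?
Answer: -1452447/6342343 ≈ -0.22901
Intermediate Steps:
K(T) = -16/T + 16*T/9 (K(T) = -(-16)*T/9 + (-4*4)/T = 16*T/9 - 16/T = -16/T + 16*T/9)
O(n) = -n*(-16/n + 16*n/9)/5 (O(n) = -(-16/n + 16*n/9)*n/5 = -n*(-16/n + 16*n/9)/5)
(z(-315, 1421) + 805494)/(Z + O(1148)) = (1421 + 805494)/(-3054939 + (16/5 - 16/45*1148²)) = 806915/(-3054939 + (16/5 - 16/45*1317904)) = 806915/(-3054939 + (16/5 - 21086464/45)) = 806915/(-3054939 - 4217264/9) = 806915/(-31711715/9) = 806915*(-9/31711715) = -1452447/6342343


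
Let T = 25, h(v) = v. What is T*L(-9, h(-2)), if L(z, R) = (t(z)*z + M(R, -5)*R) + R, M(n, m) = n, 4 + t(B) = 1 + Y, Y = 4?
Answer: -175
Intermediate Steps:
t(B) = 1 (t(B) = -4 + (1 + 4) = -4 + 5 = 1)
L(z, R) = R + z + R**2 (L(z, R) = (1*z + R*R) + R = (z + R**2) + R = R + z + R**2)
T*L(-9, h(-2)) = 25*(-2 - 9 + (-2)**2) = 25*(-2 - 9 + 4) = 25*(-7) = -175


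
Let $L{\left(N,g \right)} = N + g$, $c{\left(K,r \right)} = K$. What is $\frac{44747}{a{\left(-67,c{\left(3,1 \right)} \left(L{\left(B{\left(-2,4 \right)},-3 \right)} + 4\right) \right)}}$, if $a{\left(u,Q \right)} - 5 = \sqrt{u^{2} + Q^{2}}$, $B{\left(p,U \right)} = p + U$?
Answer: $- \frac{44747}{909} + \frac{44747 \sqrt{4570}}{4545} \approx 616.33$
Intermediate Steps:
$B{\left(p,U \right)} = U + p$
$a{\left(u,Q \right)} = 5 + \sqrt{Q^{2} + u^{2}}$ ($a{\left(u,Q \right)} = 5 + \sqrt{u^{2} + Q^{2}} = 5 + \sqrt{Q^{2} + u^{2}}$)
$\frac{44747}{a{\left(-67,c{\left(3,1 \right)} \left(L{\left(B{\left(-2,4 \right)},-3 \right)} + 4\right) \right)}} = \frac{44747}{5 + \sqrt{\left(3 \left(\left(\left(4 - 2\right) - 3\right) + 4\right)\right)^{2} + \left(-67\right)^{2}}} = \frac{44747}{5 + \sqrt{\left(3 \left(\left(2 - 3\right) + 4\right)\right)^{2} + 4489}} = \frac{44747}{5 + \sqrt{\left(3 \left(-1 + 4\right)\right)^{2} + 4489}} = \frac{44747}{5 + \sqrt{\left(3 \cdot 3\right)^{2} + 4489}} = \frac{44747}{5 + \sqrt{9^{2} + 4489}} = \frac{44747}{5 + \sqrt{81 + 4489}} = \frac{44747}{5 + \sqrt{4570}}$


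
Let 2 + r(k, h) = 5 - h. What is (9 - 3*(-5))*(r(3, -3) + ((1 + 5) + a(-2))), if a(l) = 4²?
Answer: 672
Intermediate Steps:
r(k, h) = 3 - h (r(k, h) = -2 + (5 - h) = 3 - h)
a(l) = 16
(9 - 3*(-5))*(r(3, -3) + ((1 + 5) + a(-2))) = (9 - 3*(-5))*((3 - 1*(-3)) + ((1 + 5) + 16)) = (9 + 15)*((3 + 3) + (6 + 16)) = 24*(6 + 22) = 24*28 = 672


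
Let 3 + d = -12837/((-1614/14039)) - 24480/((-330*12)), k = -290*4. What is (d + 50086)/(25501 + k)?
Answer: 957229469/144050038 ≈ 6.6451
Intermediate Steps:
k = -1160
d = 660820521/5918 (d = -3 + (-12837/((-1614/14039)) - 24480/((-330*12))) = -3 + (-12837/((-1614*1/14039)) - 24480/(-3960)) = -3 + (-12837/(-1614/14039) - 24480*(-1/3960)) = -3 + (-12837*(-14039/1614) + 68/11) = -3 + (60072881/538 + 68/11) = -3 + 660838275/5918 = 660820521/5918 ≈ 1.1166e+5)
(d + 50086)/(25501 + k) = (660820521/5918 + 50086)/(25501 - 1160) = (957229469/5918)/24341 = (957229469/5918)*(1/24341) = 957229469/144050038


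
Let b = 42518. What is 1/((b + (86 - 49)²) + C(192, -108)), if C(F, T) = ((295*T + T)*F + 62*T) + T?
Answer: -1/6100773 ≈ -1.6391e-7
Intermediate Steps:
C(F, T) = 63*T + 296*F*T (C(F, T) = ((296*T)*F + 62*T) + T = (296*F*T + 62*T) + T = (62*T + 296*F*T) + T = 63*T + 296*F*T)
1/((b + (86 - 49)²) + C(192, -108)) = 1/((42518 + (86 - 49)²) - 108*(63 + 296*192)) = 1/((42518 + 37²) - 108*(63 + 56832)) = 1/((42518 + 1369) - 108*56895) = 1/(43887 - 6144660) = 1/(-6100773) = -1/6100773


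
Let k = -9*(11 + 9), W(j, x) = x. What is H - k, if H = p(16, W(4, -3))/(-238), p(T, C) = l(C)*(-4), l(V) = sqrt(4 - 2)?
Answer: 180 + 2*sqrt(2)/119 ≈ 180.02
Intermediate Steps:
l(V) = sqrt(2)
p(T, C) = -4*sqrt(2) (p(T, C) = sqrt(2)*(-4) = -4*sqrt(2))
k = -180 (k = -9*20 = -180)
H = 2*sqrt(2)/119 (H = -4*sqrt(2)/(-238) = -4*sqrt(2)*(-1/238) = 2*sqrt(2)/119 ≈ 0.023768)
H - k = 2*sqrt(2)/119 - 1*(-180) = 2*sqrt(2)/119 + 180 = 180 + 2*sqrt(2)/119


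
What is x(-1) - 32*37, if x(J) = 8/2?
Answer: -1180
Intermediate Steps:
x(J) = 4 (x(J) = 8*(½) = 4)
x(-1) - 32*37 = 4 - 32*37 = 4 - 1184 = -1180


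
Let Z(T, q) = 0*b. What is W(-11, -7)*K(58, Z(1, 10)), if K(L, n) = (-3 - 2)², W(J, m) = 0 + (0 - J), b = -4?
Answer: 275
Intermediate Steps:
Z(T, q) = 0 (Z(T, q) = 0*(-4) = 0)
W(J, m) = -J (W(J, m) = 0 - J = -J)
K(L, n) = 25 (K(L, n) = (-5)² = 25)
W(-11, -7)*K(58, Z(1, 10)) = -1*(-11)*25 = 11*25 = 275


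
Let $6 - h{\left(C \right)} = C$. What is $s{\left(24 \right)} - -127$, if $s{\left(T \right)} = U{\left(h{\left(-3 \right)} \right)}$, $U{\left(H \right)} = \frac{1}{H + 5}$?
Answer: $\frac{1779}{14} \approx 127.07$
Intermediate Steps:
$h{\left(C \right)} = 6 - C$
$U{\left(H \right)} = \frac{1}{5 + H}$
$s{\left(T \right)} = \frac{1}{14}$ ($s{\left(T \right)} = \frac{1}{5 + \left(6 - -3\right)} = \frac{1}{5 + \left(6 + 3\right)} = \frac{1}{5 + 9} = \frac{1}{14}$)
$s{\left(24 \right)} - -127 = \frac{1}{14} - -127 = \frac{1}{14} + 127 = \frac{1779}{14}$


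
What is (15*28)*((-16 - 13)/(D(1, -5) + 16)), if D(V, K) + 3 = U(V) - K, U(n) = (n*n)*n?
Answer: -12180/19 ≈ -641.05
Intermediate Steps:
U(n) = n³ (U(n) = n²*n = n³)
D(V, K) = -3 + V³ - K (D(V, K) = -3 + (V³ - K) = -3 + V³ - K)
(15*28)*((-16 - 13)/(D(1, -5) + 16)) = (15*28)*((-16 - 13)/((-3 + 1³ - 1*(-5)) + 16)) = 420*(-29/((-3 + 1 + 5) + 16)) = 420*(-29/(3 + 16)) = 420*(-29/19) = -12180/19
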